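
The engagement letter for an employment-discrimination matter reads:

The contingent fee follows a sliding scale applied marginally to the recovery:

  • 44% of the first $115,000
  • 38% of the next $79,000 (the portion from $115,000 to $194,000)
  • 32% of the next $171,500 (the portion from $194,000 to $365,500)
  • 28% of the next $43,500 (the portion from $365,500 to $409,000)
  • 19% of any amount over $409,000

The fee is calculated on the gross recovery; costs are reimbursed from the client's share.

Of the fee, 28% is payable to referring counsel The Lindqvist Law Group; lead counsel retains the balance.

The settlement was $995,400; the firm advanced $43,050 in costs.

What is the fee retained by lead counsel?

Fee base is the gross recovery, $995,400; costs are reimbursed separately.
First $115,000 at 44% = $50,600.00
Next $79,000 at 38% = $30,020.00
Next $171,500 at 32% = $54,880.00
Next $43,500 at 28% = $12,180.00
Remaining $586,400 at 19% = $111,416.00
Fee: $50,600.00 + $30,020.00 + $54,880.00 + $12,180.00 + $111,416.00 = $259,096.00
Referral share: 28% of $259,096.00 = $72,546.88; lead counsel retains $259,096.00 − $72,546.88 = $186,549.12.

$186,549.12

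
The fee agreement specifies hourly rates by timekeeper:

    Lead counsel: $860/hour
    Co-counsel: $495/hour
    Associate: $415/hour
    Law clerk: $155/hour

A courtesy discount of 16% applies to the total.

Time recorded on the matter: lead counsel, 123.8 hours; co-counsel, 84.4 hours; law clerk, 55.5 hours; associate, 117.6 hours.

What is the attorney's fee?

Lead counsel: 123.8 × $860 = $106,468.00
Co-counsel: 84.4 × $495 = $41,778.00
Associate: 117.6 × $415 = $48,804.00
Law clerk: 55.5 × $155 = $8,602.50
Subtotal: $205,652.50
Less 16% discount: −$32,904.40
Total: $205,652.50 − $32,904.40 = $172,748.10

$172,748.10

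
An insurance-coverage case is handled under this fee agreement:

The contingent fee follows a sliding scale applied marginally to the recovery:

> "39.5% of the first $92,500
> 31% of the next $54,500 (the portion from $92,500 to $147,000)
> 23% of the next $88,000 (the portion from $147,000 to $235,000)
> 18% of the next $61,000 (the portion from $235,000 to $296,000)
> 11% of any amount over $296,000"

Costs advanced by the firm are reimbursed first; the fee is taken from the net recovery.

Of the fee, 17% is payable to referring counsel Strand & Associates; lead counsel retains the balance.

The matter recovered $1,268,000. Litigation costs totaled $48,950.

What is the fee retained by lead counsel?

$154,536.04

Fee base (net of costs): $1,268,000 − $48,950 = $1,219,050
First $92,500 at 39.5% = $36,537.50
Next $54,500 at 31% = $16,895.00
Next $88,000 at 23% = $20,240.00
Next $61,000 at 18% = $10,980.00
Remaining $923,050 at 11% = $101,535.50
Fee: $36,537.50 + $16,895.00 + $20,240.00 + $10,980.00 + $101,535.50 = $186,188.00
Referral share: 17% of $186,188.00 = $31,651.96; lead counsel retains $186,188.00 − $31,651.96 = $154,536.04.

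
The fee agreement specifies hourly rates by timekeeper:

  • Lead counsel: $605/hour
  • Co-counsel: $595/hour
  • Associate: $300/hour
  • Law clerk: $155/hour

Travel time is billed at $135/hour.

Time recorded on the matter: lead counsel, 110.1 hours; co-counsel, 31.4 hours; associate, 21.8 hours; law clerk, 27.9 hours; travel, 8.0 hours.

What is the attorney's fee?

$97,238.00

Lead counsel: 110.1 × $605 = $66,610.50
Co-counsel: 31.4 × $595 = $18,683.00
Associate: 21.8 × $300 = $6,540.00
Law clerk: 27.9 × $155 = $4,324.50
Subtotal: $66,610.50 + $18,683.00 + $6,540.00 + $4,324.50 = $96,158.00
Travel: 8.0 × $135 = $1,080.00
Total: $96,158.00 + $1,080.00 = $97,238.00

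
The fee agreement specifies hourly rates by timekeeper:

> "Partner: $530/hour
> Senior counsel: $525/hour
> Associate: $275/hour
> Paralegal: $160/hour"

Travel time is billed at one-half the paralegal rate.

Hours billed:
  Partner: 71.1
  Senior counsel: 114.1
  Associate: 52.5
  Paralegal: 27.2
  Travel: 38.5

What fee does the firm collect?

$119,455.00

Partner: 71.1 × $530 = $37,683.00
Senior counsel: 114.1 × $525 = $59,902.50
Associate: 52.5 × $275 = $14,437.50
Paralegal: 27.2 × $160 = $4,352.00
Subtotal: $37,683.00 + $59,902.50 + $14,437.50 + $4,352.00 = $116,375.00
Travel: 38.5 × ($160 ÷ 2) = 38.5 × $80.00 = $3,080.00
Total: $116,375.00 + $3,080.00 = $119,455.00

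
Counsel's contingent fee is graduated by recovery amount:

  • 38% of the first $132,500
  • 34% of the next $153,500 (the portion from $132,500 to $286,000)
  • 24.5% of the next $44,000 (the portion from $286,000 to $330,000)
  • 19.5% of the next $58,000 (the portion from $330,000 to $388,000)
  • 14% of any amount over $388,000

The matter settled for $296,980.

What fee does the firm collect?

$105,230.10

First $132,500 at 38% = $50,350.00
Next $153,500 at 34% = $52,190.00
Remaining $10,980 at 24.5% = $2,690.10
Fee: $50,350.00 + $52,190.00 + $2,690.10 = $105,230.10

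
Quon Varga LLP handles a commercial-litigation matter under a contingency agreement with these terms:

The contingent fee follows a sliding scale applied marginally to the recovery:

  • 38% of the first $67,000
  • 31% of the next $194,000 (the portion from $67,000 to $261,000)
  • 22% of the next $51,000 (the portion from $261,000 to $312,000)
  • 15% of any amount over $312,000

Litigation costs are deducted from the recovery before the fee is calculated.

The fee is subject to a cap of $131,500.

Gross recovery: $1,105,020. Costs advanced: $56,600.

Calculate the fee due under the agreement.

$131,500.00

Fee base (net of costs): $1,105,020 − $56,600 = $1,048,420
First $67,000 at 38% = $25,460.00
Next $194,000 at 31% = $60,140.00
Next $51,000 at 22% = $11,220.00
Remaining $736,420 at 15% = $110,463.00
Fee: $25,460.00 + $60,140.00 + $11,220.00 + $110,463.00 = $207,283.00
$207,283.00 exceeds the $131,500 cap, so the fee is capped at $131,500.00.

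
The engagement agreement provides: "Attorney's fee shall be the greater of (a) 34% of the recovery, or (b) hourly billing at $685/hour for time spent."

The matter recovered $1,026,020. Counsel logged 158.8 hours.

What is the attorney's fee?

(a) 34% of $1,026,020 = $348,846.80
(b) 158.8 × $685 = $108,778.00
The greater is (a): $348,846.80.

$348,846.80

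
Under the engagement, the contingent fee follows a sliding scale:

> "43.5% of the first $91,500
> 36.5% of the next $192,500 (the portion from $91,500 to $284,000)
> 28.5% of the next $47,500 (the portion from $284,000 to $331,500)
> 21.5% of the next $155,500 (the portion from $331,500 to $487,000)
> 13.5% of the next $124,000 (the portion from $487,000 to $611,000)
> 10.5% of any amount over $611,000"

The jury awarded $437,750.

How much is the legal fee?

$146,446.25

First $91,500 at 43.5% = $39,802.50
Next $192,500 at 36.5% = $70,262.50
Next $47,500 at 28.5% = $13,537.50
Remaining $106,250 at 21.5% = $22,843.75
Fee: $39,802.50 + $70,262.50 + $13,537.50 + $22,843.75 = $146,446.25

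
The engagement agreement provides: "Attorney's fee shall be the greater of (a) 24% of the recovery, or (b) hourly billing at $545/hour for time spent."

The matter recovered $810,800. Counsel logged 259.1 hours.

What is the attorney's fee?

$194,592.00

(a) 24% of $810,800 = $194,592.00
(b) 259.1 × $545 = $141,209.50
The greater is (a): $194,592.00.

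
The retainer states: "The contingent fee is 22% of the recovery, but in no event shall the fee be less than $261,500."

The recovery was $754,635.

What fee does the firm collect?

$261,500.00

22% of $754,635 = $166,019.70
That is below the $261,500 minimum, so the minimum applies.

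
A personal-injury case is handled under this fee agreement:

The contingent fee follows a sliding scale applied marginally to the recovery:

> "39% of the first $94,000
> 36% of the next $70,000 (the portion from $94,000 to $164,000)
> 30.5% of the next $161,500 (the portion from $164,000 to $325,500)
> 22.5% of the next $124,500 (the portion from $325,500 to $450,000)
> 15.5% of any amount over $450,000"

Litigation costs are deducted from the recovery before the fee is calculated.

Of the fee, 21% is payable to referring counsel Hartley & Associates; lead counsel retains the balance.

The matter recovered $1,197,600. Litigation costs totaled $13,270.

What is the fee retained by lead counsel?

Fee base (net of costs): $1,197,600 − $13,270 = $1,184,330
First $94,000 at 39% = $36,660.00
Next $70,000 at 36% = $25,200.00
Next $161,500 at 30.5% = $49,257.50
Next $124,500 at 22.5% = $28,012.50
Remaining $734,330 at 15.5% = $113,821.15
Fee: $36,660.00 + $25,200.00 + $49,257.50 + $28,012.50 + $113,821.15 = $252,951.15
Referral share: 21% of $252,951.15 = $53,119.74; lead counsel retains $252,951.15 − $53,119.74 = $199,831.41.

$199,831.41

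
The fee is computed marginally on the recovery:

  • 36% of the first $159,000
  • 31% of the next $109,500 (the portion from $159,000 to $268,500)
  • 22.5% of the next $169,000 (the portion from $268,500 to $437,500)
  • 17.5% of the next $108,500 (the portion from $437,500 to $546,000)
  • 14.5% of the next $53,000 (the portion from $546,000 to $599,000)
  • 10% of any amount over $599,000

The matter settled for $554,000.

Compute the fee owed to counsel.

First $159,000 at 36% = $57,240.00
Next $109,500 at 31% = $33,945.00
Next $169,000 at 22.5% = $38,025.00
Next $108,500 at 17.5% = $18,987.50
Remaining $8,000 at 14.5% = $1,160.00
Fee: $57,240.00 + $33,945.00 + $38,025.00 + $18,987.50 + $1,160.00 = $149,357.50

$149,357.50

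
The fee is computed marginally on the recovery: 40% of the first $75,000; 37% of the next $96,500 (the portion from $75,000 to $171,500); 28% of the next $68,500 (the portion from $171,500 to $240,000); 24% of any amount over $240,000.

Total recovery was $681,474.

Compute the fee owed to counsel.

$190,838.76

First $75,000 at 40% = $30,000.00
Next $96,500 at 37% = $35,705.00
Next $68,500 at 28% = $19,180.00
Remaining $441,474 at 24% = $105,953.76
Fee: $30,000.00 + $35,705.00 + $19,180.00 + $105,953.76 = $190,838.76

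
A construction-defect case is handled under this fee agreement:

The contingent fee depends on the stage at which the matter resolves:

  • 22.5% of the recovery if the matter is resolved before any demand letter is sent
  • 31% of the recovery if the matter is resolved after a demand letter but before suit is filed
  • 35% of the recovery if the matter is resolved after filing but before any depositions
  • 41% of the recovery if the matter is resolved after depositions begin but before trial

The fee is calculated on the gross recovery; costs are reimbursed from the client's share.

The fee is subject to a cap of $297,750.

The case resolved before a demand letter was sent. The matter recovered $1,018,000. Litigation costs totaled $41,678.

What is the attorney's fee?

Fee base is the gross recovery, $1,018,000; costs are reimbursed separately.
The matter resolved before a demand letter was sent, so the 22.5% rate applies.
$1,018,000 × 22.5% = $229,050.00
$229,050.00 is under the $297,750 cap.

$229,050.00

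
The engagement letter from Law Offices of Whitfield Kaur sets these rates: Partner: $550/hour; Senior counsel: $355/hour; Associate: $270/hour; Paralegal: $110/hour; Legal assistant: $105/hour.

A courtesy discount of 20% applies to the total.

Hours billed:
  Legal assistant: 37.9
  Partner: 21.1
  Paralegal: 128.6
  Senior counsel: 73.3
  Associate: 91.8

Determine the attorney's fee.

$64,430.40

Partner: 21.1 × $550 = $11,605.00
Senior counsel: 73.3 × $355 = $26,021.50
Associate: 91.8 × $270 = $24,786.00
Paralegal: 128.6 × $110 = $14,146.00
Legal assistant: 37.9 × $105 = $3,979.50
Subtotal: $80,538.00
Less 20% discount: −$16,107.60
Total: $80,538.00 − $16,107.60 = $64,430.40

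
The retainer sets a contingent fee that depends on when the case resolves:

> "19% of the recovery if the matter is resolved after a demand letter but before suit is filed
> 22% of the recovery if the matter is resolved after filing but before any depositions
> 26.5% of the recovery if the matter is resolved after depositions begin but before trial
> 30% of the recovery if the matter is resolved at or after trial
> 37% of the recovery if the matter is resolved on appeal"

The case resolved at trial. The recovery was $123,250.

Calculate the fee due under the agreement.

The matter resolved at trial, so the 30% rate applies.
$123,250 × 30% = $36,975.00

$36,975.00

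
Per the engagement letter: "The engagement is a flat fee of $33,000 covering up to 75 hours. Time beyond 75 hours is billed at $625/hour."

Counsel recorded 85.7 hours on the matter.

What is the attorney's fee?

$39,687.50

Flat fee: $33,000.00
Excess hours: 85.7 − 75 = 10.7
Overrun: 10.7 × $625 = $6,687.50
Total: $33,000.00 + $6,687.50 = $39,687.50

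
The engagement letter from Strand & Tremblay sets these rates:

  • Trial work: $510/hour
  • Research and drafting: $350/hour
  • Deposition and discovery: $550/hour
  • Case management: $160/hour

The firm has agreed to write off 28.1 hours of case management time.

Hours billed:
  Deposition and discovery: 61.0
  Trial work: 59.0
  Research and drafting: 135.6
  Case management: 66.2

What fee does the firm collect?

$117,196.00

Trial work: 59.0 × $510 = $30,090.00
Research and drafting: 135.6 × $350 = $47,460.00
Deposition and discovery: 61.0 × $550 = $33,550.00
Case management: 66.2 × $160 = $10,592.00
Subtotal: $121,692.00
Write-off: 28.1 × $160 = $4,496.00
Total: $121,692.00 − $4,496.00 = $117,196.00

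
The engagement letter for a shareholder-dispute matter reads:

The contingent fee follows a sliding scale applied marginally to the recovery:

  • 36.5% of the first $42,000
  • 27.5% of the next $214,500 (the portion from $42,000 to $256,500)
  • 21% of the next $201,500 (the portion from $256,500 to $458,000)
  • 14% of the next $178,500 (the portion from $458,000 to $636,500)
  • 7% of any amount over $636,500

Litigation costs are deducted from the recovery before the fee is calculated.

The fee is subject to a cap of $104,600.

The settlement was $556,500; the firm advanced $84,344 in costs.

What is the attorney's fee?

Fee base (net of costs): $556,500 − $84,344 = $472,156
First $42,000 at 36.5% = $15,330.00
Next $214,500 at 27.5% = $58,987.50
Next $201,500 at 21% = $42,315.00
Remaining $14,156 at 14% = $1,981.84
Fee: $15,330.00 + $58,987.50 + $42,315.00 + $1,981.84 = $118,614.34
$118,614.34 exceeds the $104,600 cap, so the fee is capped at $104,600.00.

$104,600.00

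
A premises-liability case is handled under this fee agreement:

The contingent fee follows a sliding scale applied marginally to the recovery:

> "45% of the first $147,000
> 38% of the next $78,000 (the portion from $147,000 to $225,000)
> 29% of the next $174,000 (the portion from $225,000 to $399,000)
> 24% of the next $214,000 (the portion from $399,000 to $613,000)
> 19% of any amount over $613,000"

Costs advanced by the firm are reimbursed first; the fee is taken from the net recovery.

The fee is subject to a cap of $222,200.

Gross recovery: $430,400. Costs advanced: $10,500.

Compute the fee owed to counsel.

Fee base (net of costs): $430,400 − $10,500 = $419,900
First $147,000 at 45% = $66,150.00
Next $78,000 at 38% = $29,640.00
Next $174,000 at 29% = $50,460.00
Remaining $20,900 at 24% = $5,016.00
Fee: $66,150.00 + $29,640.00 + $50,460.00 + $5,016.00 = $151,266.00
$151,266.00 is under the $222,200 cap.

$151,266.00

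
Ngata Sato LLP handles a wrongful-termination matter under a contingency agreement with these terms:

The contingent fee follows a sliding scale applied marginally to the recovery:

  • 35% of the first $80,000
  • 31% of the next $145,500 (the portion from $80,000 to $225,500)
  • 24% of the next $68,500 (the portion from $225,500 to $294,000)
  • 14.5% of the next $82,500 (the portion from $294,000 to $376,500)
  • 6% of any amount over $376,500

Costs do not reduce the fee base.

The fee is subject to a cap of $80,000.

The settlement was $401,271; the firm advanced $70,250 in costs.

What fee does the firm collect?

Fee base is the gross recovery, $401,271; costs are reimbursed separately.
First $80,000 at 35% = $28,000.00
Next $145,500 at 31% = $45,105.00
Next $68,500 at 24% = $16,440.00
Next $82,500 at 14.5% = $11,962.50
Remaining $24,771 at 6% = $1,486.26
Fee: $28,000.00 + $45,105.00 + $16,440.00 + $11,962.50 + $1,486.26 = $102,993.76
$102,993.76 exceeds the $80,000 cap, so the fee is capped at $80,000.00.

$80,000.00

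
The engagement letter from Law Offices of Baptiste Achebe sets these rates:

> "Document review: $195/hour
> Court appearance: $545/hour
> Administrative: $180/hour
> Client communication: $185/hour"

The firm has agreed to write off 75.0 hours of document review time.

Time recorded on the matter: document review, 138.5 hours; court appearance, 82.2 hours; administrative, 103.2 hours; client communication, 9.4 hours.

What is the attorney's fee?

$77,496.50

Document review: 138.5 × $195 = $27,007.50
Court appearance: 82.2 × $545 = $44,799.00
Administrative: 103.2 × $180 = $18,576.00
Client communication: 9.4 × $185 = $1,739.00
Subtotal: $92,121.50
Write-off: 75.0 × $195 = $14,625.00
Total: $92,121.50 − $14,625.00 = $77,496.50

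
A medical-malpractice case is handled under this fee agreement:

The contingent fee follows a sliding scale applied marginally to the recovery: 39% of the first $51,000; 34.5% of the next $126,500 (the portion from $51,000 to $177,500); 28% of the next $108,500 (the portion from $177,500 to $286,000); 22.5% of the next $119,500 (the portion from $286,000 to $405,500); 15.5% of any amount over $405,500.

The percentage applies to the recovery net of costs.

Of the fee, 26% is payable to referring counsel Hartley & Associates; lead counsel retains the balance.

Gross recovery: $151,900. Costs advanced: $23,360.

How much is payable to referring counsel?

$12,126.74

Fee base (net of costs): $151,900 − $23,360 = $128,540
First $51,000 at 39% = $19,890.00
Remaining $77,540 at 34.5% = $26,751.30
Fee: $19,890.00 + $26,751.30 = $46,641.30
Referral share: 26% of $46,641.30 = $12,126.74; lead counsel retains $46,641.30 − $12,126.74 = $34,514.56.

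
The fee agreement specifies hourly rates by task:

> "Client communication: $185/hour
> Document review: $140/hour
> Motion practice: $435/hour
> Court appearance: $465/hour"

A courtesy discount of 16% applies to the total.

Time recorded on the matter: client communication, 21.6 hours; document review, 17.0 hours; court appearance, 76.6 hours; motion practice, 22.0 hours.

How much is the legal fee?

Client communication: 21.6 × $185 = $3,996.00
Document review: 17.0 × $140 = $2,380.00
Motion practice: 22.0 × $435 = $9,570.00
Court appearance: 76.6 × $465 = $35,619.00
Subtotal: $51,565.00
Less 16% discount: −$8,250.40
Total: $51,565.00 − $8,250.40 = $43,314.60

$43,314.60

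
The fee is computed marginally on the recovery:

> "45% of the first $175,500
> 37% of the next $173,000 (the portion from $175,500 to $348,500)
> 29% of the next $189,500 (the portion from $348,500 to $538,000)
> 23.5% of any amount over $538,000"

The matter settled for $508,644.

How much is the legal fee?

$189,426.76

First $175,500 at 45% = $78,975.00
Next $173,000 at 37% = $64,010.00
Remaining $160,144 at 29% = $46,441.76
Fee: $78,975.00 + $64,010.00 + $46,441.76 = $189,426.76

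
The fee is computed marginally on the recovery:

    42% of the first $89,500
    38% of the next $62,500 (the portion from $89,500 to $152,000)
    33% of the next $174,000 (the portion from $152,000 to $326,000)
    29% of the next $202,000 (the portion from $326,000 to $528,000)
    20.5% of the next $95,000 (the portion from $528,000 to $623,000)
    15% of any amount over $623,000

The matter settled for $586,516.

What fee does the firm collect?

$189,335.78

First $89,500 at 42% = $37,590.00
Next $62,500 at 38% = $23,750.00
Next $174,000 at 33% = $57,420.00
Next $202,000 at 29% = $58,580.00
Remaining $58,516 at 20.5% = $11,995.78
Fee: $37,590.00 + $23,750.00 + $57,420.00 + $58,580.00 + $11,995.78 = $189,335.78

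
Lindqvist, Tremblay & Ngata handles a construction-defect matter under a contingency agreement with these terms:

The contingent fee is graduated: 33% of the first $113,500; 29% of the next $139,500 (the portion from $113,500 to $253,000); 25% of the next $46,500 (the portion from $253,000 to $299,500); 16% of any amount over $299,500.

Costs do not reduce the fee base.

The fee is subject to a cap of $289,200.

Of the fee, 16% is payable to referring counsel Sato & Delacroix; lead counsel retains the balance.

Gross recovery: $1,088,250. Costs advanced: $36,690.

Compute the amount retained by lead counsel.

$181,217.40

Fee base is the gross recovery, $1,088,250; costs are reimbursed separately.
First $113,500 at 33% = $37,455.00
Next $139,500 at 29% = $40,455.00
Next $46,500 at 25% = $11,625.00
Remaining $788,750 at 16% = $126,200.00
Fee: $37,455.00 + $40,455.00 + $11,625.00 + $126,200.00 = $215,735.00
$215,735.00 is under the $289,200 cap.
Referral share: 16% of $215,735.00 = $34,517.60; lead counsel retains $215,735.00 − $34,517.60 = $181,217.40.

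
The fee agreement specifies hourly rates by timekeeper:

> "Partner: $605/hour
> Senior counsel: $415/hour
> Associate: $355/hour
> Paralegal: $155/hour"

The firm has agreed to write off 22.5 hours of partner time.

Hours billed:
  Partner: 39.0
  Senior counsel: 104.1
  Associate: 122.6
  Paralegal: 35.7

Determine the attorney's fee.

Partner: 39.0 × $605 = $23,595.00
Senior counsel: 104.1 × $415 = $43,201.50
Associate: 122.6 × $355 = $43,523.00
Paralegal: 35.7 × $155 = $5,533.50
Subtotal: $115,853.00
Write-off: 22.5 × $605 = $13,612.50
Total: $115,853.00 − $13,612.50 = $102,240.50

$102,240.50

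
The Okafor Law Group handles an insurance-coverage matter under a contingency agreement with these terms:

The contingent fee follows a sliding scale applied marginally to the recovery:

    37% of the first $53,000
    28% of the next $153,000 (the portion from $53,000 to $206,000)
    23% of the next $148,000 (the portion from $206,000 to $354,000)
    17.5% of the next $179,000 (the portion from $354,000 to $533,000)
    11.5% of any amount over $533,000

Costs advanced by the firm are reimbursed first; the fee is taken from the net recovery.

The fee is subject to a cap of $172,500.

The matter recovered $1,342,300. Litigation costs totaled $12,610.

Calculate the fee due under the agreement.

$172,500.00

Fee base (net of costs): $1,342,300 − $12,610 = $1,329,690
First $53,000 at 37% = $19,610.00
Next $153,000 at 28% = $42,840.00
Next $148,000 at 23% = $34,040.00
Next $179,000 at 17.5% = $31,325.00
Remaining $796,690 at 11.5% = $91,619.35
Fee: $19,610.00 + $42,840.00 + $34,040.00 + $31,325.00 + $91,619.35 = $219,434.35
$219,434.35 exceeds the $172,500 cap, so the fee is capped at $172,500.00.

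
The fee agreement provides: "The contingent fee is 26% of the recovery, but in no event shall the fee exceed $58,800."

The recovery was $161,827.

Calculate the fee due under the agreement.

$42,075.02

26% of $161,827 = $42,075.02
That is under the $58,800 cap.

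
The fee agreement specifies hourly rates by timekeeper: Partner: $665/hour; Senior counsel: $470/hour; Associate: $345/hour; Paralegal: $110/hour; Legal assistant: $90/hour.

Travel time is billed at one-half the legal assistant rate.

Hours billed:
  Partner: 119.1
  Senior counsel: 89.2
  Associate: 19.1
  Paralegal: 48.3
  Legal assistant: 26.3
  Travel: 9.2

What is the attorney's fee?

$135,809.00

Partner: 119.1 × $665 = $79,201.50
Senior counsel: 89.2 × $470 = $41,924.00
Associate: 19.1 × $345 = $6,589.50
Paralegal: 48.3 × $110 = $5,313.00
Legal assistant: 26.3 × $90 = $2,367.00
Subtotal: $79,201.50 + $41,924.00 + $6,589.50 + $5,313.00 + $2,367.00 = $135,395.00
Travel: 9.2 × ($90 ÷ 2) = 9.2 × $45.00 = $414.00
Total: $135,395.00 + $414.00 = $135,809.00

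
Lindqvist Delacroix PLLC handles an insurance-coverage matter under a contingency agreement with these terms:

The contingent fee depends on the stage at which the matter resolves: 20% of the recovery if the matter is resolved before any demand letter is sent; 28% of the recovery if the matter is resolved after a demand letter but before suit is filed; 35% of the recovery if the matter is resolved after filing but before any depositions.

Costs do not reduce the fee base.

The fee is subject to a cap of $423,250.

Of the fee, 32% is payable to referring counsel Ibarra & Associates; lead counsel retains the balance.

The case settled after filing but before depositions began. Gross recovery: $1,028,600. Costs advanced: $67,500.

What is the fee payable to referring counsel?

Fee base is the gross recovery, $1,028,600; costs are reimbursed separately.
The matter settled after filing but before depositions began, so the 35% rate applies.
$1,028,600 × 35% = $360,010.00
$360,010.00 is under the $423,250 cap.
Referral share: 32% of $360,010.00 = $115,203.20; lead counsel retains $360,010.00 − $115,203.20 = $244,806.80.

$115,203.20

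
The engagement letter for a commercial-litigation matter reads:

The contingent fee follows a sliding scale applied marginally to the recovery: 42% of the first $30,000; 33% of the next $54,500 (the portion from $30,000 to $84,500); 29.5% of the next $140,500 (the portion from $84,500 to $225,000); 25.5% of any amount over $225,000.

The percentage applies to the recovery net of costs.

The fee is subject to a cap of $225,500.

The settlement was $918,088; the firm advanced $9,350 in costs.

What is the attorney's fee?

$225,500.00

Fee base (net of costs): $918,088 − $9,350 = $908,738
First $30,000 at 42% = $12,600.00
Next $54,500 at 33% = $17,985.00
Next $140,500 at 29.5% = $41,447.50
Remaining $683,738 at 25.5% = $174,353.19
Fee: $12,600.00 + $17,985.00 + $41,447.50 + $174,353.19 = $246,385.69
$246,385.69 exceeds the $225,500 cap, so the fee is capped at $225,500.00.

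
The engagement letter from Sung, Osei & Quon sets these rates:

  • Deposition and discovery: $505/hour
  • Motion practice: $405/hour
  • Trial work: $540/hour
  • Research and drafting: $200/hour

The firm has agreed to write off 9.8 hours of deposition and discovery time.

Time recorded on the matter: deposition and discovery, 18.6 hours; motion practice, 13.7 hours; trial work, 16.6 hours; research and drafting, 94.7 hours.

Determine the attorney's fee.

$37,896.50

Deposition and discovery: 18.6 × $505 = $9,393.00
Motion practice: 13.7 × $405 = $5,548.50
Trial work: 16.6 × $540 = $8,964.00
Research and drafting: 94.7 × $200 = $18,940.00
Subtotal: $42,845.50
Write-off: 9.8 × $505 = $4,949.00
Total: $42,845.50 − $4,949.00 = $37,896.50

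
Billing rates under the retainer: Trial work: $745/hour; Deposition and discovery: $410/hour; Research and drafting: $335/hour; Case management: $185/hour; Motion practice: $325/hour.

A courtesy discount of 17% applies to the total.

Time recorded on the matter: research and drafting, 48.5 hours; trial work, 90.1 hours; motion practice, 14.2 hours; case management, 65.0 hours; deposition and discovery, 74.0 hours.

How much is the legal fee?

Trial work: 90.1 × $745 = $67,124.50
Deposition and discovery: 74.0 × $410 = $30,340.00
Research and drafting: 48.5 × $335 = $16,247.50
Case management: 65.0 × $185 = $12,025.00
Motion practice: 14.2 × $325 = $4,615.00
Subtotal: $130,352.00
Less 17% discount: −$22,159.84
Total: $130,352.00 − $22,159.84 = $108,192.16

$108,192.16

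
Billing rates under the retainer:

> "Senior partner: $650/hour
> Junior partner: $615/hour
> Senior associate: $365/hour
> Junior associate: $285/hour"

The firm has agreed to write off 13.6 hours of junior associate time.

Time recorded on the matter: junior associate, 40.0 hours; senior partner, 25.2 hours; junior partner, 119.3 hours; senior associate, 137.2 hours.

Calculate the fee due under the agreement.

$147,351.50

Senior partner: 25.2 × $650 = $16,380.00
Junior partner: 119.3 × $615 = $73,369.50
Senior associate: 137.2 × $365 = $50,078.00
Junior associate: 40.0 × $285 = $11,400.00
Subtotal: $151,227.50
Write-off: 13.6 × $285 = $3,876.00
Total: $151,227.50 − $3,876.00 = $147,351.50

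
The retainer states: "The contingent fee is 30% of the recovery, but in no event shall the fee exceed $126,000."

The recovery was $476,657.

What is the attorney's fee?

$126,000.00

30% of $476,657 = $142,997.10
That exceeds the $126,000 cap, so the fee is capped at $126,000.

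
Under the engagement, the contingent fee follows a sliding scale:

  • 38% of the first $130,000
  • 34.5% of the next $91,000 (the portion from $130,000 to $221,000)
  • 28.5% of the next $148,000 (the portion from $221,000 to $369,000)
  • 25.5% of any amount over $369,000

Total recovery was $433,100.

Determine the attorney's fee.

$139,320.50

First $130,000 at 38% = $49,400.00
Next $91,000 at 34.5% = $31,395.00
Next $148,000 at 28.5% = $42,180.00
Remaining $64,100 at 25.5% = $16,345.50
Fee: $49,400.00 + $31,395.00 + $42,180.00 + $16,345.50 = $139,320.50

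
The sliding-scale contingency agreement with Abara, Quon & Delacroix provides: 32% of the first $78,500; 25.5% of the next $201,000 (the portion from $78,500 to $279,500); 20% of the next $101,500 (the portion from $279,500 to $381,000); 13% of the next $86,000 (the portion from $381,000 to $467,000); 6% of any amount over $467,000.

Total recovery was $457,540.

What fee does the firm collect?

$106,625.20

First $78,500 at 32% = $25,120.00
Next $201,000 at 25.5% = $51,255.00
Next $101,500 at 20% = $20,300.00
Remaining $76,540 at 13% = $9,950.20
Fee: $25,120.00 + $51,255.00 + $20,300.00 + $9,950.20 = $106,625.20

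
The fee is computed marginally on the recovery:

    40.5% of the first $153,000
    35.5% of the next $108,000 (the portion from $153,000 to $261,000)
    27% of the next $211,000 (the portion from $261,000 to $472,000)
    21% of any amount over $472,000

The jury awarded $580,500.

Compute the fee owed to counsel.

$180,060.00

First $153,000 at 40.5% = $61,965.00
Next $108,000 at 35.5% = $38,340.00
Next $211,000 at 27% = $56,970.00
Remaining $108,500 at 21% = $22,785.00
Fee: $61,965.00 + $38,340.00 + $56,970.00 + $22,785.00 = $180,060.00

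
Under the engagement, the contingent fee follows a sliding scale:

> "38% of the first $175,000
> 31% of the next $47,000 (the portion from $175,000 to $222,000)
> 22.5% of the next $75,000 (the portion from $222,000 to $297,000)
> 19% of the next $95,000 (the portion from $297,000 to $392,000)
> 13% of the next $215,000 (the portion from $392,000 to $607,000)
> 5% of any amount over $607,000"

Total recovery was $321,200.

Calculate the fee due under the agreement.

First $175,000 at 38% = $66,500.00
Next $47,000 at 31% = $14,570.00
Next $75,000 at 22.5% = $16,875.00
Remaining $24,200 at 19% = $4,598.00
Fee: $66,500.00 + $14,570.00 + $16,875.00 + $4,598.00 = $102,543.00

$102,543.00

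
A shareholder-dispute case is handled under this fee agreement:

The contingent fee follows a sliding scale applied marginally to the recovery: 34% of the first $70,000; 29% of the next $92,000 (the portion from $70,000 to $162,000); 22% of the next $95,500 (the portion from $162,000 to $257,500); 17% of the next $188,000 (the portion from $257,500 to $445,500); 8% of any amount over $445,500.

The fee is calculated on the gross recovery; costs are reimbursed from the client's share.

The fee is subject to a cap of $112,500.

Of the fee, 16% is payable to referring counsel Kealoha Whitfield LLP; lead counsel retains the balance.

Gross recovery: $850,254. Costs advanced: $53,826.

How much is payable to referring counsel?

Fee base is the gross recovery, $850,254; costs are reimbursed separately.
First $70,000 at 34% = $23,800.00
Next $92,000 at 29% = $26,680.00
Next $95,500 at 22% = $21,010.00
Next $188,000 at 17% = $31,960.00
Remaining $404,754 at 8% = $32,380.32
Fee: $23,800.00 + $26,680.00 + $21,010.00 + $31,960.00 + $32,380.32 = $135,830.32
$135,830.32 exceeds the $112,500 cap, so the fee is capped at $112,500.00.
Referral share: 16% of $112,500.00 = $18,000.00; lead counsel retains $112,500.00 − $18,000.00 = $94,500.00.

$18,000.00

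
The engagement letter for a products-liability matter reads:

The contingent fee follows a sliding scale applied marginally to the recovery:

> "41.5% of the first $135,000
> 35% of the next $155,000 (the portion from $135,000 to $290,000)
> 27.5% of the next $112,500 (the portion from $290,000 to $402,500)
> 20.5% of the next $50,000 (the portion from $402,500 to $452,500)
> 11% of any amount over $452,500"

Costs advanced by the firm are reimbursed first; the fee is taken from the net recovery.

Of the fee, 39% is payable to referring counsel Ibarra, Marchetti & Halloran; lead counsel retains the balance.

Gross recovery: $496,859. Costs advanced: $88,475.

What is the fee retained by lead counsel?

Fee base (net of costs): $496,859 − $88,475 = $408,384
First $135,000 at 41.5% = $56,025.00
Next $155,000 at 35% = $54,250.00
Next $112,500 at 27.5% = $30,937.50
Remaining $5,884 at 20.5% = $1,206.22
Fee: $56,025.00 + $54,250.00 + $30,937.50 + $1,206.22 = $142,418.72
Referral share: 39% of $142,418.72 = $55,543.30; lead counsel retains $142,418.72 − $55,543.30 = $86,875.42.

$86,875.42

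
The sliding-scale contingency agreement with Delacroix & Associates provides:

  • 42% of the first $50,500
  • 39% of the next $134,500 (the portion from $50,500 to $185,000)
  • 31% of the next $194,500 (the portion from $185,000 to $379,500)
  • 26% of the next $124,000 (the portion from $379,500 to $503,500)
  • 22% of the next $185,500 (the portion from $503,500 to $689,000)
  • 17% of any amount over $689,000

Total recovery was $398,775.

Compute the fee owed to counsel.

First $50,500 at 42% = $21,210.00
Next $134,500 at 39% = $52,455.00
Next $194,500 at 31% = $60,295.00
Remaining $19,275 at 26% = $5,011.50
Fee: $21,210.00 + $52,455.00 + $60,295.00 + $5,011.50 = $138,971.50

$138,971.50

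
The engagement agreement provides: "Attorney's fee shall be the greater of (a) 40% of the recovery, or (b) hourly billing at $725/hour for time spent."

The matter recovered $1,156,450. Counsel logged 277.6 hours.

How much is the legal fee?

$462,580.00

(a) 40% of $1,156,450 = $462,580.00
(b) 277.6 × $725 = $201,260.00
The greater is (a): $462,580.00.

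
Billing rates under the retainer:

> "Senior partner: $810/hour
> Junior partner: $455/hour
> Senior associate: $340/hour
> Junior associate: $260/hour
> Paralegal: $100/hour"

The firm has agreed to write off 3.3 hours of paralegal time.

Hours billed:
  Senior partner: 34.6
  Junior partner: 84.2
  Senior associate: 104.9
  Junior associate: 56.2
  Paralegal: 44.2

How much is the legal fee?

Senior partner: 34.6 × $810 = $28,026.00
Junior partner: 84.2 × $455 = $38,311.00
Senior associate: 104.9 × $340 = $35,666.00
Junior associate: 56.2 × $260 = $14,612.00
Paralegal: 44.2 × $100 = $4,420.00
Subtotal: $121,035.00
Write-off: 3.3 × $100 = $330.00
Total: $121,035.00 − $330.00 = $120,705.00

$120,705.00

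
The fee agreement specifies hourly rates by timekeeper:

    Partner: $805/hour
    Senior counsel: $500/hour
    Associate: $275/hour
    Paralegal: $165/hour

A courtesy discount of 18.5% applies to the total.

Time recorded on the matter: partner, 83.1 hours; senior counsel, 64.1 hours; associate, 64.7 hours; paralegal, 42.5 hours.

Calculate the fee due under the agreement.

Partner: 83.1 × $805 = $66,895.50
Senior counsel: 64.1 × $500 = $32,050.00
Associate: 64.7 × $275 = $17,792.50
Paralegal: 42.5 × $165 = $7,012.50
Subtotal: $123,750.50
Less 18.5% discount: −$22,893.84
Total: $123,750.50 − $22,893.84 = $100,856.66

$100,856.66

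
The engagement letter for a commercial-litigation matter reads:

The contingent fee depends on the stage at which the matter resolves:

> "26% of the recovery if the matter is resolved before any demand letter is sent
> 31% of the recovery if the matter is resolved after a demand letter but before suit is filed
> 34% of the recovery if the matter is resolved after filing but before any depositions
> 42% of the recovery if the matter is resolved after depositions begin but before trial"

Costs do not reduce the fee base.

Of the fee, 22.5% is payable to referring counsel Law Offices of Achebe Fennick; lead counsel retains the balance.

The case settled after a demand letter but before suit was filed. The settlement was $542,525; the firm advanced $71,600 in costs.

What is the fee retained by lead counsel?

Fee base is the gross recovery, $542,525; costs are reimbursed separately.
The matter settled after a demand letter but before suit was filed, so the 31% rate applies.
$542,525 × 31% = $168,182.75
Referral share: 22.5% of $168,182.75 = $37,841.12; lead counsel retains $168,182.75 − $37,841.12 = $130,341.63.

$130,341.63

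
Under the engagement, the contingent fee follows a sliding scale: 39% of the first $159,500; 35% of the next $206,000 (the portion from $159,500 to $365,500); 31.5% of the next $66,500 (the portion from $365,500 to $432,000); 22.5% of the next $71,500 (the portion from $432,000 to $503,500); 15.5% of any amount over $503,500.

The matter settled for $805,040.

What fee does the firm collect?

$218,078.70

First $159,500 at 39% = $62,205.00
Next $206,000 at 35% = $72,100.00
Next $66,500 at 31.5% = $20,947.50
Next $71,500 at 22.5% = $16,087.50
Remaining $301,540 at 15.5% = $46,738.70
Fee: $62,205.00 + $72,100.00 + $20,947.50 + $16,087.50 + $46,738.70 = $218,078.70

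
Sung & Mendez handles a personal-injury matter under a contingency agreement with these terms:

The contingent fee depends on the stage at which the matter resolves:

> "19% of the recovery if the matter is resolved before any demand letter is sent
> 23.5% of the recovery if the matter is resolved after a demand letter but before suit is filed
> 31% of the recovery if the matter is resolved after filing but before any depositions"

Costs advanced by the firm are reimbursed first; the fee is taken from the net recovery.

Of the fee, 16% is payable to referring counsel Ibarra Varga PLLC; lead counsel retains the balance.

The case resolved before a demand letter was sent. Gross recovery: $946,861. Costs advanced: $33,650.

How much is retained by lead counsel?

$145,748.48

Fee base (net of costs): $946,861 − $33,650 = $913,211
The matter resolved before a demand letter was sent, so the 19% rate applies.
$913,211 × 19% = $173,510.09
Referral share: 16% of $173,510.09 = $27,761.61; lead counsel retains $173,510.09 − $27,761.61 = $145,748.48.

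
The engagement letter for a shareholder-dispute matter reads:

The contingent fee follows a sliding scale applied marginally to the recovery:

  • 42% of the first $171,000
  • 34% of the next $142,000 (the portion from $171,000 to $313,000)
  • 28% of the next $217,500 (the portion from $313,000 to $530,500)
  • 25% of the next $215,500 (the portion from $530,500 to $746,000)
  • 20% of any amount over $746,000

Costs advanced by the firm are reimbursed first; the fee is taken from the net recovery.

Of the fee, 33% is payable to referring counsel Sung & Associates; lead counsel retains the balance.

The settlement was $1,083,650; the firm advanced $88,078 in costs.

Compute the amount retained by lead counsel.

Fee base (net of costs): $1,083,650 − $88,078 = $995,572
First $171,000 at 42% = $71,820.00
Next $142,000 at 34% = $48,280.00
Next $217,500 at 28% = $60,900.00
Next $215,500 at 25% = $53,875.00
Remaining $249,572 at 20% = $49,914.40
Fee: $71,820.00 + $48,280.00 + $60,900.00 + $53,875.00 + $49,914.40 = $284,789.40
Referral share: 33% of $284,789.40 = $93,980.50; lead counsel retains $284,789.40 − $93,980.50 = $190,808.90.

$190,808.90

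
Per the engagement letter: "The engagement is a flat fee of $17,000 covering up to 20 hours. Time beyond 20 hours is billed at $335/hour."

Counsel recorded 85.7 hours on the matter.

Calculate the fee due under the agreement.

Flat fee: $17,000.00
Excess hours: 85.7 − 20 = 65.7
Overrun: 65.7 × $335 = $22,009.50
Total: $17,000.00 + $22,009.50 = $39,009.50

$39,009.50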